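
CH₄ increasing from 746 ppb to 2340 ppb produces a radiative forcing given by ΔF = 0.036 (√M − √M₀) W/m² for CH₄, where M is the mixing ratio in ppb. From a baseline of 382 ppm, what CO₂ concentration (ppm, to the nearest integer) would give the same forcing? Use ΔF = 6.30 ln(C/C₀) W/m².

C ≈ 431 ppm

CH₄ forcing: 0.036 × (√2340 − √746) = 0.036 × (48.3735 − 27.3130) = 0.036 × 21.0605 = 0.75818 W/m².
Set 6.30 ln(C/382) = 0.75818: ln(C/382) = 0.75818/6.30 = 0.12035, so C = 382 × e^0.12035 = 382 × 1.12789 = 430.85 ppm.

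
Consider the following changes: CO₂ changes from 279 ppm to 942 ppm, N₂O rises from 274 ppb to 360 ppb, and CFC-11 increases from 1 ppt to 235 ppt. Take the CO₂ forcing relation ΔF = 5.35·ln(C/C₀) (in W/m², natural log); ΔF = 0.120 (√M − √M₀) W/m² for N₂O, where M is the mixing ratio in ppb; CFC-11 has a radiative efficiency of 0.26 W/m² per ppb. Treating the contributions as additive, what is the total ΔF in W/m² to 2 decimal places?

CO₂: 5.35 × ln(942/279) = 5.35 × ln(3.37634) = 5.35 × 1.21679 = 6.5098 W/m².
N₂O: 0.120 × (√360 − √274) = 0.120 × (18.9737 − 16.5529) = 0.120 × 2.4208 = 0.2905 W/m².
CFC-11: Δ = 235 − 1 = 234 ppt = 0.234 ppb; ΔF = 0.26 × 0.234 = 0.0608 W/m².
Total ΔF = 6.5098 + 0.2905 + 0.0608 = 6.8611 W/m².

ΔF = 6.86 W/m²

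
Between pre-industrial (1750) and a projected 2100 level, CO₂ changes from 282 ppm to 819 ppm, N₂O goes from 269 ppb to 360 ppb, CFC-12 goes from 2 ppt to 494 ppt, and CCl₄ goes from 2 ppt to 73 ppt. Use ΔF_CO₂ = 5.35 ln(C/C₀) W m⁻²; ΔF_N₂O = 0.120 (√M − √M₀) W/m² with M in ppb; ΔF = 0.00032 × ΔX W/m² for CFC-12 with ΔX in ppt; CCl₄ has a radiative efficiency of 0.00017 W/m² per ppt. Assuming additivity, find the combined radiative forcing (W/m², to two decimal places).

ΔF = 6.18 W/m²

CO₂: 5.35 × ln(819/282) = 5.35 × ln(2.90426) = 5.35 × 1.06618 = 5.7041 W/m².
N₂O: 0.120 × (√360 − √269) = 0.120 × (18.9737 − 16.4012) = 0.120 × 2.5725 = 0.3087 W/m².
CFC-12: ΔF = 0.00032 × (494 − 2) = 0.00032 × 492 = 0.1574 W/m².
CCl₄: ΔF = 0.00017 × (73 − 2) = 0.00017 × 71 = 0.0121 W/m².
Total ΔF = 5.7041 + 0.3087 + 0.1574 + 0.0121 = 6.1823 W/m².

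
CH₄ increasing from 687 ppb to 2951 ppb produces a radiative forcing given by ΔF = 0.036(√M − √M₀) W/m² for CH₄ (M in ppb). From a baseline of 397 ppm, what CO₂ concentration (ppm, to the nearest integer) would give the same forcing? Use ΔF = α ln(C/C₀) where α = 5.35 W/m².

CH₄ forcing: 0.036 × (√2951 − √687) = 0.036 × (54.3231 − 26.2107) = 0.036 × 28.1124 = 1.01205 W/m².
Set 5.35 ln(C/397) = 1.01205: ln(C/397) = 1.01205/5.35 = 0.18917, so C = 397 × e^0.18917 = 397 × 1.20825 = 479.68 ppm.

C ≈ 480 ppm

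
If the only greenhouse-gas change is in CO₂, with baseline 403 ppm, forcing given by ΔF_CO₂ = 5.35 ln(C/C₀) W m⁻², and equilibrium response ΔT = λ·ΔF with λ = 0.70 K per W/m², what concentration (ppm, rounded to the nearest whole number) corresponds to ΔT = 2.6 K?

Required forcing: ΔF = ΔT/λ = 2.6/0.70 = 3.7143 W/m².
Then ln(C/403) = ΔF/5.35 = 3.7143/5.35 = 0.69426.
So C = 403 × e^0.69426 = 403 × 2.00223 = 806.90 ppm.

C ≈ 807 ppm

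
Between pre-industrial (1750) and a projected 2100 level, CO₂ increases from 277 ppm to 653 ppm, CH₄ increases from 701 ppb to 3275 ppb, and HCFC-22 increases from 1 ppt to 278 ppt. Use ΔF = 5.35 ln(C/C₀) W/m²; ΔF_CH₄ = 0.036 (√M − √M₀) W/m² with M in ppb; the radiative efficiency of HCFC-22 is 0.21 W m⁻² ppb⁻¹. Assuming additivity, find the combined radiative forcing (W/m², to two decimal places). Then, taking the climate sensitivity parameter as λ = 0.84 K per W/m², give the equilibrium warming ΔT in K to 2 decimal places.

CO₂: 5.35 × ln(653/277) = 5.35 × ln(2.35740) = 5.35 × 0.85756 = 4.5879 W/m².
CH₄: 0.036 × (√3275 − √701) = 0.036 × (57.2276 − 26.4764) = 0.036 × 30.7512 = 1.1070 W/m².
HCFC-22: Δ = 278 − 1 = 277 ppt = 0.277 ppb; ΔF = 0.21 × 0.277 = 0.0582 W/m².
Total ΔF = 4.5879 + 1.1070 + 0.0582 = 5.7531 W/m².
ΔT = λ ΔF = 0.84 × 5.75 = 4.8300 K.

ΔF = 5.75 W/m²; ΔT = 4.83 K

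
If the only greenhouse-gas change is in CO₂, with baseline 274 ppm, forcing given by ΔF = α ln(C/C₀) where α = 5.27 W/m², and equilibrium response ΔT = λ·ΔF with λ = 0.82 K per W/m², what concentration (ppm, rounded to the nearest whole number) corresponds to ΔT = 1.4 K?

C ≈ 379 ppm

Required forcing: ΔF = ΔT/λ = 1.4/0.82 = 1.7073 W/m².
Then ln(C/274) = ΔF/5.27 = 1.7073/5.27 = 0.32397.
So C = 274 × e^0.32397 = 274 × 1.38261 = 378.84 ppm.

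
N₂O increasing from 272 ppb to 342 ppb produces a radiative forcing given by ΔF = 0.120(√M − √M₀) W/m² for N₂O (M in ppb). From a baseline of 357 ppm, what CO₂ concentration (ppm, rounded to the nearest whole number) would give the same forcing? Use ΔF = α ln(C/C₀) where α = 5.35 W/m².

C ≈ 373 ppm

N₂O forcing: 0.120 × (√342 − √272) = 0.120 × (18.4932 − 16.4924) = 0.120 × 2.0008 = 0.24010 W/m².
Set 5.35 ln(C/357) = 0.24010: ln(C/357) = 0.24010/5.35 = 0.04488, so C = 357 × e^0.04488 = 357 × 1.04590 = 373.39 ppm.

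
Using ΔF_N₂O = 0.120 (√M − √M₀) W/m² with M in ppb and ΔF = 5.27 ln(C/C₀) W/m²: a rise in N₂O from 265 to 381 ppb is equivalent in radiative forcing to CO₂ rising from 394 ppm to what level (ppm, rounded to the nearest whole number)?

C ≈ 424 ppm

N₂O forcing: 0.120 × (√381 − √265) = 0.120 × (19.5192 − 16.2788) = 0.120 × 3.2404 = 0.38885 W/m².
Set 5.27 ln(C/394) = 0.38885: ln(C/394) = 0.38885/5.27 = 0.07379, so C = 394 × e^0.07379 = 394 × 1.07658 = 424.17 ppm.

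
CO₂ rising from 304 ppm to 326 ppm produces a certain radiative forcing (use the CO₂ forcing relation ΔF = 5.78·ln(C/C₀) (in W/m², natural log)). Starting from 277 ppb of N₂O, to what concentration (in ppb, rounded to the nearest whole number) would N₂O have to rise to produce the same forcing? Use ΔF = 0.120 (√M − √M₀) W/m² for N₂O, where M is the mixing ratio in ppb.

CO₂ forcing: 5.78 × ln(326/304) = 5.78 × 0.069870 = 0.40385 W/m².
Set 0.120(√M − √277) = 0.40385: √M = 0.40385/0.120 + √277 = 3.3654 + 16.6433 = 20.0087.
M = (20.0087)² = 400.35 ppb.

M ≈ 400 ppb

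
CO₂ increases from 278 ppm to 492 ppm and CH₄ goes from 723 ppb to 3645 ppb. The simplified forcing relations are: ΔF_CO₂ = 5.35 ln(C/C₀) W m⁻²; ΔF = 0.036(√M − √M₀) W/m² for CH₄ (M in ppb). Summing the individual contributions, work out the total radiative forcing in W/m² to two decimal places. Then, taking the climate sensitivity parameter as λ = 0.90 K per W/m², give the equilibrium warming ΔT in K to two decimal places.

CO₂: 5.35 × ln(492/278) = 5.35 × ln(1.76978) = 5.35 × 0.57086 = 3.0541 W/m².
CH₄: 0.036 × (√3645 − √723) = 0.036 × (60.3738 − 26.8887) = 0.036 × 33.4851 = 1.2055 W/m².
Total ΔF = 3.0541 + 1.2055 = 4.2596 W/m².
ΔT = λ ΔF = 0.90 × 4.26 = 3.8340 K.

ΔF = 4.26 W/m²; ΔT = 3.83 K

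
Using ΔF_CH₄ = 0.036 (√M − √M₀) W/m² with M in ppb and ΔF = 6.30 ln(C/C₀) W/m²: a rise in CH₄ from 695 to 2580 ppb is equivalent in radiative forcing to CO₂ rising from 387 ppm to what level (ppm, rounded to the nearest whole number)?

C ≈ 445 ppm

CH₄ forcing: 0.036 × (√2580 − √695) = 0.036 × (50.7937 − 26.3629) = 0.036 × 24.4308 = 0.87951 W/m².
Set 6.30 ln(C/387) = 0.87951: ln(C/387) = 0.87951/6.30 = 0.13960, so C = 387 × e^0.13960 = 387 × 1.14981 = 444.98 ppm.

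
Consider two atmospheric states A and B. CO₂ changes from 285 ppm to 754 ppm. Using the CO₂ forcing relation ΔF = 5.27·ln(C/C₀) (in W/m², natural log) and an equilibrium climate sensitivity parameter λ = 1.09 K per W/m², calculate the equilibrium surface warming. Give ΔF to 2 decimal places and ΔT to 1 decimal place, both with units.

ΔF = 5.13 W/m²; ΔT = 5.6 K

CO₂: 5.27 × ln(754/285) = 5.27 × ln(2.64561) = 5.27 × 0.97290 = 5.1272 W/m².
ΔT = λ ΔF = 1.09 × 5.13 = 5.5917 K.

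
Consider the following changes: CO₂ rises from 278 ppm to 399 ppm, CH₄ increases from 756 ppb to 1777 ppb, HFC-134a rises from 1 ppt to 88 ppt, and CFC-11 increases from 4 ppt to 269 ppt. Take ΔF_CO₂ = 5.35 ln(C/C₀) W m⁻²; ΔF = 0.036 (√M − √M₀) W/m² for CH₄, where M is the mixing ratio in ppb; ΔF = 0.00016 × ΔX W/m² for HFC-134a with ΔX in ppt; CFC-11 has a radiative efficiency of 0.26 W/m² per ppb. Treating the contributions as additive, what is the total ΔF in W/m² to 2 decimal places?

CO₂: 5.35 × ln(399/278) = 5.35 × ln(1.43525) = 5.35 × 0.36134 = 1.9332 W/m².
CH₄: 0.036 × (√1777 − √756) = 0.036 × (42.1545 − 27.4955) = 0.036 × 14.6590 = 0.5277 W/m².
HFC-134a: ΔF = 0.00016 × (88 − 1) = 0.00016 × 87 = 0.0139 W/m².
CFC-11: Δ = 269 − 4 = 265 ppt = 0.265 ppb; ΔF = 0.26 × 0.265 = 0.0689 W/m².
Total ΔF = 1.9332 + 0.5277 + 0.0139 + 0.0689 = 2.5437 W/m².

ΔF = 2.54 W/m²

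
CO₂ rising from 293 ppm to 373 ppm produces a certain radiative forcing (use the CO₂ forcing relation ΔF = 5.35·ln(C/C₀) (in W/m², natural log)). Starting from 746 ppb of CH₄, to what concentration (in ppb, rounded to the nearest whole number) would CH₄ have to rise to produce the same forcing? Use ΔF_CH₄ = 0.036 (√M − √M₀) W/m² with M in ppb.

M ≈ 3993 ppb

CO₂ forcing: 5.35 × ln(373/293) = 5.35 × 0.241406 = 1.29152 W/m².
Set 0.036(√M − √746) = 1.29152: √M = 1.29152/0.036 + √746 = 35.8756 + 27.3130 = 63.1886.
M = (63.1886)² = 3992.80 ppb.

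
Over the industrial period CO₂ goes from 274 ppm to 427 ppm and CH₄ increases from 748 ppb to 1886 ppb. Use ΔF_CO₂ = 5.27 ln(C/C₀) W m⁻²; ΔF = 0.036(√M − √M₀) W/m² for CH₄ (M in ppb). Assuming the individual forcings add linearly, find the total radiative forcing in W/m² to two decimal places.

ΔF = 2.92 W/m²

CO₂: 5.27 × ln(427/274) = 5.27 × ln(1.55839) = 5.27 × 0.44365 = 2.3380 W/m².
CH₄: 0.036 × (√1886 − √748) = 0.036 × (43.4281 − 27.3496) = 0.036 × 16.0785 = 0.5788 W/m².
Total ΔF = 2.3380 + 0.5788 = 2.9168 W/m².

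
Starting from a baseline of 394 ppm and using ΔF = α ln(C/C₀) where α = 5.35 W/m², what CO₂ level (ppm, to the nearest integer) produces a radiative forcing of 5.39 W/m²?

C ≈ 1079 ppm

Set 5.35 ln(C/394) = 5.39, so ln(C/394) = 5.39/5.35 = 1.00748.
Then C/394 = e^1.00748 = 2.73869, giving C = 394 × 2.73869 = 1079.04 ppm.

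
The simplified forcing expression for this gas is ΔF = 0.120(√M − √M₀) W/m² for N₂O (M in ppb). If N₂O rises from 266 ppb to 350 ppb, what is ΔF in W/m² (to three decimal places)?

ΔF = 0.288 W/m²

N₂O: 0.120 × (√350 − √266) = 0.120 × (18.7083 − 16.3095) = 0.120 × 2.3988 = 0.2879 W/m².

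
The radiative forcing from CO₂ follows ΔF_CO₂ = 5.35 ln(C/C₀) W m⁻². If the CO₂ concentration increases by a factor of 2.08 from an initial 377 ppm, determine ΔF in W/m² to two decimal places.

ΔF = 3.92 W/m²

ΔF = 5.35 × ln(2.08) = 5.35 × 0.73237 = 3.9182 W/m².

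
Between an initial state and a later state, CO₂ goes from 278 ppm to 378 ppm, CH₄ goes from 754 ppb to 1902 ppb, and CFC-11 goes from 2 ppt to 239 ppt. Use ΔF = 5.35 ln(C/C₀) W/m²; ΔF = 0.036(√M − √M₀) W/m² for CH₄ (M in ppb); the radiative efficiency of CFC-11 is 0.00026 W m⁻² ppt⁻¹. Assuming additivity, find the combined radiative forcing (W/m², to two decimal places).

ΔF = 2.29 W/m²

CO₂: 5.35 × ln(378/278) = 5.35 × ln(1.35971) = 5.35 × 0.30727 = 1.6439 W/m².
CH₄: 0.036 × (√1902 − √754) = 0.036 × (43.6119 − 27.4591) = 0.036 × 16.1528 = 0.5815 W/m².
CFC-11: ΔF = 0.00026 × (239 − 2) = 0.00026 × 237 = 0.0616 W/m².
Total ΔF = 1.6439 + 0.5815 + 0.0616 = 2.2870 W/m².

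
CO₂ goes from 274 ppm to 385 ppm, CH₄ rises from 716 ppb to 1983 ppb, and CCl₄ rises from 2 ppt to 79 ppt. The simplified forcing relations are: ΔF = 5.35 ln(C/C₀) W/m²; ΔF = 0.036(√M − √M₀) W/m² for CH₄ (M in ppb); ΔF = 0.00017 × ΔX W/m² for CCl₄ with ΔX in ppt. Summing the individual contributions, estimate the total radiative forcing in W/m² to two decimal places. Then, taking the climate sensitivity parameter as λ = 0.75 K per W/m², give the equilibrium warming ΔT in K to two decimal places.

CO₂: 5.35 × ln(385/274) = 5.35 × ln(1.40511) = 5.35 × 0.34012 = 1.8196 W/m².
CH₄: 0.036 × (√1983 − √716) = 0.036 × (44.5309 − 26.7582) = 0.036 × 17.7727 = 0.6398 W/m².
CCl₄: ΔF = 0.00017 × (79 − 2) = 0.00017 × 77 = 0.0131 W/m².
Total ΔF = 1.8196 + 0.6398 + 0.0131 = 2.4725 W/m².
ΔT = λ ΔF = 0.75 × 2.47 = 1.8525 K.

ΔF = 2.47 W/m²; ΔT = 1.85 K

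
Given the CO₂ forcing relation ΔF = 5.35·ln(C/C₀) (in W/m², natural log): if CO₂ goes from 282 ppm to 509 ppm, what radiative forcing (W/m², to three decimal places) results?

CO₂ absorption bands are partially saturated, so forcing scales with the logarithm of the concentration ratio.
CO₂: 5.35 × ln(509/282) = 5.35 × ln(1.80496) = 5.35 × 0.59054 = 3.1594 W/m².

ΔF = 3.159 W/m²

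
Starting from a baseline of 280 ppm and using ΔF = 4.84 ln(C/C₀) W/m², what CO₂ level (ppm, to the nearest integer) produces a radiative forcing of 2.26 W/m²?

Set 4.84 ln(C/280) = 2.26, so ln(C/280) = 2.26/4.84 = 0.46694.
Then C/280 = e^0.46694 = 1.59511, giving C = 280 × 1.59511 = 446.63 ppm.

C ≈ 447 ppm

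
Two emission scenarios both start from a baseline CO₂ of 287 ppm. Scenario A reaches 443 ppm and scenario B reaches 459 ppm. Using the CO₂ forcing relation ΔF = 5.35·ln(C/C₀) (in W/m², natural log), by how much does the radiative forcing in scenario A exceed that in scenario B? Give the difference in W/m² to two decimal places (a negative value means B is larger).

ΔF_A = 5.35 ln(443/287) = 5.35 × 0.43409 = 2.3224 W/m².
ΔF_B = 5.35 ln(459/287) = 5.35 × 0.46957 = 2.5122 W/m².
Difference: 2.3224 − 2.5122 = -0.1898 W/m².
(Equivalently, ΔF_A − ΔF_B = 5.35 ln(443/459) = 5.35 × -0.03548 = -0.1898 W/m².)

ΔF_A − ΔF_B = -0.19 W/m²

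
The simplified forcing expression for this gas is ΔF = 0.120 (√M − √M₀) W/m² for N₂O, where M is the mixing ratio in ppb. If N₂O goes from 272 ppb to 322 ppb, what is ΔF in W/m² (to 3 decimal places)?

ΔF = 0.174 W/m²

N₂O: 0.120 × (√322 − √272) = 0.120 × (17.9444 − 16.4924) = 0.120 × 1.4520 = 0.1742 W/m².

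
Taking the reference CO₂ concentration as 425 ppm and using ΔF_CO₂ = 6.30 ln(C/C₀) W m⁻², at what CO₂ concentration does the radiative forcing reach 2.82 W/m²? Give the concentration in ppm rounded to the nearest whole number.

Set 6.30 ln(C/425) = 2.82, so ln(C/425) = 2.82/6.30 = 0.44762.
Then C/425 = e^0.44762 = 1.56458, giving C = 425 × 1.56458 = 664.95 ppm.

C ≈ 665 ppm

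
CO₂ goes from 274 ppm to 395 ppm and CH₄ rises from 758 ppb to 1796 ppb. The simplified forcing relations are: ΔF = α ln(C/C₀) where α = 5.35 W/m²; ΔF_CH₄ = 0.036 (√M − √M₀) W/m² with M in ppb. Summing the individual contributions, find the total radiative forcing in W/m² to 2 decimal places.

ΔF = 2.49 W/m²

CO₂: 5.35 × ln(395/274) = 5.35 × ln(1.44161) = 5.35 × 0.36576 = 1.9568 W/m².
CH₄: 0.036 × (√1796 − √758) = 0.036 × (42.3792 − 27.5318) = 0.036 × 14.8474 = 0.5345 W/m².
Total ΔF = 1.9568 + 0.5345 = 2.4913 W/m².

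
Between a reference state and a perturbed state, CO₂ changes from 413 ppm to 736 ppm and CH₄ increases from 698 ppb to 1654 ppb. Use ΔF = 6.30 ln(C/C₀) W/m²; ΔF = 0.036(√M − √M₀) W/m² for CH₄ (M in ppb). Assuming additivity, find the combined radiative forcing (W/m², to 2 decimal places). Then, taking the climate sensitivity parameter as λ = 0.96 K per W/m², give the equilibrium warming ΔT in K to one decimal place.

CO₂: 6.30 × ln(736/413) = 6.30 × ln(1.78208) = 6.30 × 0.57778 = 3.6400 W/m².
CH₄: 0.036 × (√1654 − √698) = 0.036 × (40.6694 − 26.4197) = 0.036 × 14.2497 = 0.5130 W/m².
Total ΔF = 3.6400 + 0.5130 = 4.1530 W/m².
ΔT = λ ΔF = 0.96 × 4.15 = 3.9840 K.

ΔF = 4.15 W/m²; ΔT = 4.0 K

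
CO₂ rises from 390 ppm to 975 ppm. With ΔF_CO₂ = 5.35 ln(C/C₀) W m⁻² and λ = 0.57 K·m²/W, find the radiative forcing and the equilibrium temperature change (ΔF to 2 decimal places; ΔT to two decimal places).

CO₂: 5.35 × ln(975/390) = 5.35 × ln(2.50000) = 5.35 × 0.91629 = 4.9022 W/m².
ΔT = λ ΔF = 0.57 × 4.90 = 2.7930 K.

ΔF = 4.90 W/m²; ΔT = 2.79 K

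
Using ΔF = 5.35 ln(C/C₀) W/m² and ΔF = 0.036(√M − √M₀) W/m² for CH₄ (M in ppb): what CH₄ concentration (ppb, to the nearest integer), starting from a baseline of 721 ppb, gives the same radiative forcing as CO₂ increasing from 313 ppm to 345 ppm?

M ≈ 1707 ppb

CO₂ forcing: 5.35 × ln(345/313) = 5.35 × 0.097341 = 0.52077 W/m².
Set 0.036(√M − √721) = 0.52077: √M = 0.52077/0.036 + √721 = 14.4658 + 26.8514 = 41.3172.
M = (41.3172)² = 1707.11 ppb.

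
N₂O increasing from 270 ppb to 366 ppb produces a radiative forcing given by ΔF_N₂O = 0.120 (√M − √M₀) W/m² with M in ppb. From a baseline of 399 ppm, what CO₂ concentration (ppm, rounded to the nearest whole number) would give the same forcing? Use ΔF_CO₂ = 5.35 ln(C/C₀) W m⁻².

C ≈ 424 ppm

N₂O forcing: 0.120 × (√366 − √270) = 0.120 × (19.1311 − 16.4317) = 0.120 × 2.6994 = 0.32393 W/m².
Set 5.35 ln(C/399) = 0.32393: ln(C/399) = 0.32393/5.35 = 0.06055, so C = 399 × e^0.06055 = 399 × 1.06242 = 423.91 ppm.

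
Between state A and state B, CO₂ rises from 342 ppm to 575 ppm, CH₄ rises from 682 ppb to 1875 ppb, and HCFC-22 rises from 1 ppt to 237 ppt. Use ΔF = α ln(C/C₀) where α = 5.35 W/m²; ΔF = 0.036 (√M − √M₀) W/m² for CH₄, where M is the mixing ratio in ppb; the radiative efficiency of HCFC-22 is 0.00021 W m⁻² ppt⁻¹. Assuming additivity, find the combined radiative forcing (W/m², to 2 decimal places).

ΔF = 3.45 W/m²

CO₂: 5.35 × ln(575/342) = 5.35 × ln(1.68129) = 5.35 × 0.51956 = 2.7796 W/m².
CH₄: 0.036 × (√1875 − √682) = 0.036 × (43.3013 − 26.1151) = 0.036 × 17.1862 = 0.6187 W/m².
HCFC-22: ΔF = 0.00021 × (237 − 1) = 0.00021 × 236 = 0.0496 W/m².
Total ΔF = 2.7796 + 0.6187 + 0.0496 = 3.4479 W/m².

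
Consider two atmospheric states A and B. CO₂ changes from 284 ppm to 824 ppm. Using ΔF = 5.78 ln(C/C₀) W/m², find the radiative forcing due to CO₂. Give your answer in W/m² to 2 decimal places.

ΔF = 6.16 W/m²

CO₂: 5.78 × ln(824/284) = 5.78 × ln(2.90141) = 5.78 × 1.06520 = 6.1569 W/m².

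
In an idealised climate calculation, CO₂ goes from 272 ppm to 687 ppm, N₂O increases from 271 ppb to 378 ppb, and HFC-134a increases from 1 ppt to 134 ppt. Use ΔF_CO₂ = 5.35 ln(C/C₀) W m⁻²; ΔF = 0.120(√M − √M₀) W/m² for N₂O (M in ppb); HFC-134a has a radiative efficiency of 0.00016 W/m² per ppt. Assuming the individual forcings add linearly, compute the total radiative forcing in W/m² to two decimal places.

CO₂: 5.35 × ln(687/272) = 5.35 × ln(2.52574) = 5.35 × 0.92653 = 4.9569 W/m².
N₂O: 0.120 × (√378 − √271) = 0.120 × (19.4422 − 16.4621) = 0.120 × 2.9801 = 0.3576 W/m².
HFC-134a: ΔF = 0.00016 × (134 − 1) = 0.00016 × 133 = 0.0213 W/m².
Total ΔF = 4.9569 + 0.3576 + 0.0213 = 5.3358 W/m².

ΔF = 5.34 W/m²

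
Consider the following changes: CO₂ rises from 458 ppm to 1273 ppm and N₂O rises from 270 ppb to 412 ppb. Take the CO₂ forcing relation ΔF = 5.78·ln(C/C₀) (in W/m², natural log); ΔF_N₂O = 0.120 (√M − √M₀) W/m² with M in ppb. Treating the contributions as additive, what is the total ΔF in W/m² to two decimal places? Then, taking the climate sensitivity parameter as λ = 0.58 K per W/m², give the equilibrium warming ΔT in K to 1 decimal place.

ΔF = 6.37 W/m²; ΔT = 3.7 K

CO₂: 5.78 × ln(1273/458) = 5.78 × ln(2.77948) = 5.78 × 1.02226 = 5.9087 W/m².
N₂O: 0.120 × (√412 − √270) = 0.120 × (20.2978 − 16.4317) = 0.120 × 3.8661 = 0.4639 W/m².
Total ΔF = 5.9087 + 0.4639 = 6.3726 W/m².
ΔT = λ ΔF = 0.58 × 6.37 = 3.6946 K.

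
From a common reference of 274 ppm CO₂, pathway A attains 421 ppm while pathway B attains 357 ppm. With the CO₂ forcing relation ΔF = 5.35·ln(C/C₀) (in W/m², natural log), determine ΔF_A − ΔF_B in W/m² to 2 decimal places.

ΔF_A − ΔF_B = 0.88 W/m²

ΔF_A = 5.35 ln(421/274) = 5.35 × 0.42950 = 2.2978 W/m².
ΔF_B = 5.35 ln(357/274) = 5.35 × 0.26461 = 1.4157 W/m².
Difference: 2.2978 − 1.4157 = 0.8821 W/m².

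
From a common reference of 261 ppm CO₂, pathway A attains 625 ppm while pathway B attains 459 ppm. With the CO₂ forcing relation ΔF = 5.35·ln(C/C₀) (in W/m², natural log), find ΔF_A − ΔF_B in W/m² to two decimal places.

ΔF_A − ΔF_B = 1.65 W/m²

ΔF_A = 5.35 ln(625/261) = 5.35 × 0.87323 = 4.6718 W/m².
ΔF_B = 5.35 ln(459/261) = 5.35 × 0.56453 = 3.0202 W/m².
Difference: 4.6718 − 3.0202 = 1.6516 W/m².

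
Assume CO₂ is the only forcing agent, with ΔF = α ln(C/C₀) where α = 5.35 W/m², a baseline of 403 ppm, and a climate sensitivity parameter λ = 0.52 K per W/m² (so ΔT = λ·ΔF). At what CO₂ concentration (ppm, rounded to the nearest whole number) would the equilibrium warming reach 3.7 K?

Required forcing: ΔF = ΔT/λ = 3.7/0.52 = 7.1154 W/m².
Then ln(C/403) = ΔF/5.35 = 7.1154/5.35 = 1.32998.
So C = 403 × e^1.32998 = 403 × 3.78097 = 1523.73 ppm.

C ≈ 1524 ppm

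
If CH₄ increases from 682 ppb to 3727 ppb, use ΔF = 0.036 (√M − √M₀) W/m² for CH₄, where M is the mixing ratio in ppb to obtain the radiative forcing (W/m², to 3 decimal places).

ΔF = 1.258 W/m²

CH₄: 0.036 × (√3727 − √682) = 0.036 × (61.0492 − 26.1151) = 0.036 × 34.9341 = 1.2576 W/m².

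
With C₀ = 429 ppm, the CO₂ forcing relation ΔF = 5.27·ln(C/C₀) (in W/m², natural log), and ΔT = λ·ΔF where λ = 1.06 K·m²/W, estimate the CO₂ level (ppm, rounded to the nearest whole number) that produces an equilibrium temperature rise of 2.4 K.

C ≈ 659 ppm

Required forcing: ΔF = ΔT/λ = 2.4/1.06 = 2.2642 W/m².
Then ln(C/429) = ΔF/5.27 = 2.2642/5.27 = 0.42964.
So C = 429 × e^0.42964 = 429 × 1.53670 = 659.24 ppm.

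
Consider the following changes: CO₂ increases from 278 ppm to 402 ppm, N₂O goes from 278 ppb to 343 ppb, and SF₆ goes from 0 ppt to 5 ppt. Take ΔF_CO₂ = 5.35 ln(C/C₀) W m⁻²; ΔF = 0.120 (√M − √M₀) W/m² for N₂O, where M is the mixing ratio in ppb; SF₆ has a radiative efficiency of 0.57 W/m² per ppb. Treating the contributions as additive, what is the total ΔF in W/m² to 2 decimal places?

CO₂: 5.35 × ln(402/278) = 5.35 × ln(1.44604) = 5.35 × 0.36883 = 1.9732 W/m².
N₂O: 0.120 × (√343 − √278) = 0.120 × (18.5203 − 16.6733) = 0.120 × 1.8470 = 0.2216 W/m².
SF₆: Δ = 5 − 0 = 5 ppt = 0.005 ppb; ΔF = 0.57 × 0.005 = 0.0029 W/m².
Total ΔF = 1.9732 + 0.2216 + 0.0029 = 2.1977 W/m².

ΔF = 2.20 W/m²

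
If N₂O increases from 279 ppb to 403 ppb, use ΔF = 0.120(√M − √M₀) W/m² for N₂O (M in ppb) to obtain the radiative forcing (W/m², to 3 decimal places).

ΔF = 0.405 W/m²

N₂O: 0.120 × (√403 − √279) = 0.120 × (20.0749 − 16.7033) = 0.120 × 3.3716 = 0.4046 W/m².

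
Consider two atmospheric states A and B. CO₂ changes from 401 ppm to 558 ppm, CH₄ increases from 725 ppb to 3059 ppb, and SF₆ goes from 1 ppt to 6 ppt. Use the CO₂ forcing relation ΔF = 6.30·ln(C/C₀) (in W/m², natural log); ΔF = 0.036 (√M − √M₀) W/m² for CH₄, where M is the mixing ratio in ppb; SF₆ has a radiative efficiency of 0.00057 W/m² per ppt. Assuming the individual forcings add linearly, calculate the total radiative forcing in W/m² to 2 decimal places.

ΔF = 3.11 W/m²

CO₂: 6.30 × ln(558/401) = 6.30 × ln(1.39152) = 6.30 × 0.33040 = 2.0815 W/m².
CH₄: 0.036 × (√3059 − √725) = 0.036 × (55.3082 − 26.9258) = 0.036 × 28.3824 = 1.0218 W/m².
SF₆: ΔF = 0.00057 × (6 − 1) = 0.00057 × 5 = 0.0029 W/m².
Total ΔF = 2.0815 + 1.0218 + 0.0029 = 3.1062 W/m².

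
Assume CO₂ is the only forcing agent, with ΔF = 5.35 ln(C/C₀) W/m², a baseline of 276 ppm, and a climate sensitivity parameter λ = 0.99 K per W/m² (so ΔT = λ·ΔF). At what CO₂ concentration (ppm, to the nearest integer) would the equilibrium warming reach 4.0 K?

C ≈ 587 ppm

Required forcing: ΔF = ΔT/λ = 4.0/0.99 = 4.0404 W/m².
Then ln(C/276) = ΔF/5.35 = 4.0404/5.35 = 0.75521.
So C = 276 × e^0.75521 = 276 × 2.12806 = 587.34 ppm.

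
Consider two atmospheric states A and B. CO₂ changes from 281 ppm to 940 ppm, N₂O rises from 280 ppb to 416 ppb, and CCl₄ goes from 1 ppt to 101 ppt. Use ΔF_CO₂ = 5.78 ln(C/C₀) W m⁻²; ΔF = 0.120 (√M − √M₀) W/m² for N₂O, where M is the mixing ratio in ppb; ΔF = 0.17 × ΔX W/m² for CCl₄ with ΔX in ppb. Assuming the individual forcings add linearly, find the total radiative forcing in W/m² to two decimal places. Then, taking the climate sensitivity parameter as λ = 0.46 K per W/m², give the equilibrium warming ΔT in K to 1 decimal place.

ΔF = 7.44 W/m²; ΔT = 3.4 K

CO₂: 5.78 × ln(940/281) = 5.78 × ln(3.34520) = 5.78 × 1.20753 = 6.9795 W/m².
N₂O: 0.120 × (√416 − √280) = 0.120 × (20.3961 − 16.7332) = 0.120 × 3.6629 = 0.4395 W/m².
CCl₄: Δ = 101 − 1 = 100 ppt = 0.100 ppb; ΔF = 0.17 × 0.100 = 0.0170 W/m².
Total ΔF = 6.9795 + 0.4395 + 0.0170 = 7.4360 W/m².
ΔT = λ ΔF = 0.46 × 7.44 = 3.4224 K.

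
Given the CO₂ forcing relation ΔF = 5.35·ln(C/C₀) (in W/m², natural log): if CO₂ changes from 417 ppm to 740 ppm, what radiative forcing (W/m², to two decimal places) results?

ΔF = 3.07 W/m²

CO₂: 5.35 × ln(740/417) = 5.35 × ln(1.77458) = 5.35 × 0.57356 = 3.0685 W/m².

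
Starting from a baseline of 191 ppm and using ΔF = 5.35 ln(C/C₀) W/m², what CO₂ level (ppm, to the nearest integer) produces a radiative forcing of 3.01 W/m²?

C ≈ 335 ppm

Set 5.35 ln(C/191) = 3.01, so ln(C/191) = 3.01/5.35 = 0.56262.
Then C/191 = e^0.56262 = 1.75527, giving C = 191 × 1.75527 = 335.26 ppm.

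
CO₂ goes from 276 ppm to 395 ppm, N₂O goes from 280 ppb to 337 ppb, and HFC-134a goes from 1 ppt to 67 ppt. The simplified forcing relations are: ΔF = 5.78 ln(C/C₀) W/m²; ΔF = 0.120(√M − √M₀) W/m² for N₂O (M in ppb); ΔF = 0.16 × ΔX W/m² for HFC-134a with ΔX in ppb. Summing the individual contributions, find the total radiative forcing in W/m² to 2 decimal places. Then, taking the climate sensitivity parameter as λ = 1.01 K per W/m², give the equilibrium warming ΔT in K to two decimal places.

CO₂: 5.78 × ln(395/276) = 5.78 × ln(1.43116) = 5.78 × 0.35849 = 2.0721 W/m².
N₂O: 0.120 × (√337 − √280) = 0.120 × (18.3576 − 16.7332) = 0.120 × 1.6244 = 0.1949 W/m².
HFC-134a: Δ = 67 − 1 = 66 ppt = 0.066 ppb; ΔF = 0.16 × 0.066 = 0.0106 W/m².
Total ΔF = 2.0721 + 0.1949 + 0.0106 = 2.2776 W/m².
ΔT = λ ΔF = 1.01 × 2.28 = 2.3028 K.

ΔF = 2.28 W/m²; ΔT = 2.30 K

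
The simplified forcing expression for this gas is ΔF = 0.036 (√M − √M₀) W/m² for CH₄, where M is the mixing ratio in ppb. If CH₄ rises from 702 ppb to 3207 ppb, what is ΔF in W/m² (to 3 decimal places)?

ΔF = 1.085 W/m²

CH₄: 0.036 × (√3207 − √702) = 0.036 × (56.6304 − 26.4953) = 0.036 × 30.1351 = 1.0849 W/m².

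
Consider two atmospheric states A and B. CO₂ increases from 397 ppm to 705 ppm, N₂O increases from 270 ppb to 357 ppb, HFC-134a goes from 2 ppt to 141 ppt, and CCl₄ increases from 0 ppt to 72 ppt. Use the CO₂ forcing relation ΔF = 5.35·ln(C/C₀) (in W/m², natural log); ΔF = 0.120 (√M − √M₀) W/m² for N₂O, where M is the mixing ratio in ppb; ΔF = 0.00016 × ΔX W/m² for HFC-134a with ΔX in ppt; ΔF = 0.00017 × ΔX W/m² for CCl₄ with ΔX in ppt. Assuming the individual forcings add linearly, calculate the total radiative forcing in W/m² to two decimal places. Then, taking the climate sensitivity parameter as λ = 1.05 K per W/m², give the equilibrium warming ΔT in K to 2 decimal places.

CO₂: 5.35 × ln(705/397) = 5.35 × ln(1.77582) = 5.35 × 0.57426 = 3.0723 W/m².
N₂O: 0.120 × (√357 − √270) = 0.120 × (18.8944 − 16.4317) = 0.120 × 2.4627 = 0.2955 W/m².
HFC-134a: ΔF = 0.00016 × (141 − 2) = 0.00016 × 139 = 0.0222 W/m².
CCl₄: ΔF = 0.00017 × (72 − 0) = 0.00017 × 72 = 0.0122 W/m².
Total ΔF = 3.0723 + 0.2955 + 0.0222 + 0.0122 = 3.4022 W/m².
ΔT = λ ΔF = 1.05 × 3.40 = 3.5700 K.

ΔF = 3.40 W/m²; ΔT = 3.57 K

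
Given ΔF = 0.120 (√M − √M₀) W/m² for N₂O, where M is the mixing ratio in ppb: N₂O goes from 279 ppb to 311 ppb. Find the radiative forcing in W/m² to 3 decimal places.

N₂O: 0.120 × (√311 − √279) = 0.120 × (17.6352 − 16.7033) = 0.120 × 0.9319 = 0.1118 W/m².

ΔF = 0.112 W/m²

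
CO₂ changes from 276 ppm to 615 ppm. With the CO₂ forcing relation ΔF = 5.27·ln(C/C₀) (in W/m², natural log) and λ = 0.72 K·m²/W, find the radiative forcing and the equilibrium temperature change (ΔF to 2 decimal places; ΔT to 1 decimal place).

CO₂: 5.27 × ln(615/276) = 5.27 × ln(2.22826) = 5.27 × 0.80122 = 4.2224 W/m².
ΔT = λ ΔF = 0.72 × 4.22 = 3.0384 K.

ΔF = 4.22 W/m²; ΔT = 3.0 K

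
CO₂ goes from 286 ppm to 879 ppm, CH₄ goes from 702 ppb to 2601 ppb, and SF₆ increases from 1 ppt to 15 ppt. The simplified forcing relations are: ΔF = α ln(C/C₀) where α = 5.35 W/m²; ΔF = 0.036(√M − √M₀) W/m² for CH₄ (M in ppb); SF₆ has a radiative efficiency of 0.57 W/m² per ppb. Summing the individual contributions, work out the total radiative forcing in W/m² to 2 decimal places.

ΔF = 6.90 W/m²

CO₂: 5.35 × ln(879/286) = 5.35 × ln(3.07343) = 5.35 × 1.12279 = 6.0069 W/m².
CH₄: 0.036 × (√2601 − √702) = 0.036 × (51.0000 − 26.4953) = 0.036 × 24.5047 = 0.8822 W/m².
SF₆: Δ = 15 − 1 = 14 ppt = 0.014 ppb; ΔF = 0.57 × 0.014 = 0.0080 W/m².
Total ΔF = 6.0069 + 0.8822 + 0.0080 = 6.8971 W/m².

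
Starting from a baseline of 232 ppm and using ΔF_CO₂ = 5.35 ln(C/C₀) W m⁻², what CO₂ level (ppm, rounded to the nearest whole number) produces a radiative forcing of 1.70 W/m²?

Set 5.35 ln(C/232) = 1.70, so ln(C/232) = 1.70/5.35 = 0.31776.
Then C/232 = e^0.31776 = 1.37405, giving C = 232 × 1.37405 = 318.78 ppm.

C ≈ 319 ppm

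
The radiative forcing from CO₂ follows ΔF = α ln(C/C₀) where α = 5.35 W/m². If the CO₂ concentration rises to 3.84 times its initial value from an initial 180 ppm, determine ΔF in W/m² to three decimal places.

ΔF = 7.198 W/m²

Because the forcing depends only on the ratio C/C₀, the initial concentration does not enter.
ΔF = 5.35 × ln(3.84) = 5.35 × 1.34547 = 7.1983 W/m².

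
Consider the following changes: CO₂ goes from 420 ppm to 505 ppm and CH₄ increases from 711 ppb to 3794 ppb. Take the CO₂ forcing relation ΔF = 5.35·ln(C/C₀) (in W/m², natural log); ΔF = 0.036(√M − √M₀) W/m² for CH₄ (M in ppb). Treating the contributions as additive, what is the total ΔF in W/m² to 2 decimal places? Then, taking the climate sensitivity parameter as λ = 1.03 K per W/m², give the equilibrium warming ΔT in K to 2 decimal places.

ΔF = 2.24 W/m²; ΔT = 2.31 K

CO₂: 5.35 × ln(505/420) = 5.35 × ln(1.20238) = 5.35 × 0.18430 = 0.9860 W/m².
CH₄: 0.036 × (√3794 − √711) = 0.036 × (61.5955 − 26.6646) = 0.036 × 34.9309 = 1.2575 W/m².
Total ΔF = 0.9860 + 1.2575 = 2.2435 W/m².
ΔT = λ ΔF = 1.03 × 2.24 = 2.3072 K.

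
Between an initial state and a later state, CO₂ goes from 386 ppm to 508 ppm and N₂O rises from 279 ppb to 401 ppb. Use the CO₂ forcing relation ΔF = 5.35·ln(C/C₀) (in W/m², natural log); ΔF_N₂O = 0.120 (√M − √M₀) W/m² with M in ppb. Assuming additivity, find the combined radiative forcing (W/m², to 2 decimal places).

ΔF = 1.87 W/m²

CO₂: 5.35 × ln(508/386) = 5.35 × ln(1.31606) = 5.35 × 0.27464 = 1.4693 W/m².
N₂O: 0.120 × (√401 − √279) = 0.120 × (20.0250 − 16.7033) = 0.120 × 3.3217 = 0.3986 W/m².
Total ΔF = 1.4693 + 0.3986 = 1.8679 W/m².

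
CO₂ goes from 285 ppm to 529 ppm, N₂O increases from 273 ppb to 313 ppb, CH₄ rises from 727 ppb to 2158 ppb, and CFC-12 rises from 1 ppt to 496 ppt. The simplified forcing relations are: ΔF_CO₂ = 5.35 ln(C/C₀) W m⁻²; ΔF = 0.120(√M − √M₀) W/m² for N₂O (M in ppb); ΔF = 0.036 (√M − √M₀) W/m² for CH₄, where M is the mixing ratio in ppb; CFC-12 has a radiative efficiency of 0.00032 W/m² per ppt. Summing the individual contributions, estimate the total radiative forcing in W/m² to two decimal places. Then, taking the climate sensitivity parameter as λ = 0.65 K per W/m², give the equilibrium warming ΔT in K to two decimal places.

CO₂: 5.35 × ln(529/285) = 5.35 × ln(1.85614) = 5.35 × 0.61850 = 3.3090 W/m².
N₂O: 0.120 × (√313 − √273) = 0.120 × (17.6918 − 16.5227) = 0.120 × 1.1691 = 0.1403 W/m².
CH₄: 0.036 × (√2158 − √727) = 0.036 × (46.4543 − 26.9629) = 0.036 × 19.4914 = 0.7017 W/m².
CFC-12: ΔF = 0.00032 × (496 − 1) = 0.00032 × 495 = 0.1584 W/m².
Total ΔF = 3.3090 + 0.1403 + 0.7017 + 0.1584 = 4.3094 W/m².
ΔT = λ ΔF = 0.65 × 4.31 = 2.8015 K.

ΔF = 4.31 W/m²; ΔT = 2.80 K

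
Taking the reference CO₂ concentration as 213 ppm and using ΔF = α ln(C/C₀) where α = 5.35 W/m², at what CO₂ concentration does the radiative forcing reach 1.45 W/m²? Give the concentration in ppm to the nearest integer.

Set 5.35 ln(C/213) = 1.45, so ln(C/213) = 1.45/5.35 = 0.27103.
Then C/213 = e^0.27103 = 1.31131, giving C = 213 × 1.31131 = 279.31 ppm.

C ≈ 279 ppm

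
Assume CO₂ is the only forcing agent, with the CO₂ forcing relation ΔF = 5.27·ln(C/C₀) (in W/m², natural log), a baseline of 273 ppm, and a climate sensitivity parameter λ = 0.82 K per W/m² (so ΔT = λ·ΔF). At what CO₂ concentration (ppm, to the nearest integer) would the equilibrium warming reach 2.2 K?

C ≈ 454 ppm

Required forcing: ΔF = ΔT/λ = 2.2/0.82 = 2.6829 W/m².
Then ln(C/273) = ΔF/5.27 = 2.6829/5.27 = 0.50909.
So C = 273 × e^0.50909 = 273 × 1.66378 = 454.21 ppm.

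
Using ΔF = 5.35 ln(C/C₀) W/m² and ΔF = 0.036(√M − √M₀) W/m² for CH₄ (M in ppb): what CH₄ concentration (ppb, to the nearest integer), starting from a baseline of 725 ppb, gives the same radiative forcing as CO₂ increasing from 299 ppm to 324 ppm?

CO₂ forcing: 5.35 × ln(324/299) = 5.35 × 0.080300 = 0.42961 W/m².
Set 0.036(√M − √725) = 0.42961: √M = 0.42961/0.036 + √725 = 11.9336 + 26.9258 = 38.8594.
M = (38.8594)² = 1510.05 ppb.

M ≈ 1510 ppb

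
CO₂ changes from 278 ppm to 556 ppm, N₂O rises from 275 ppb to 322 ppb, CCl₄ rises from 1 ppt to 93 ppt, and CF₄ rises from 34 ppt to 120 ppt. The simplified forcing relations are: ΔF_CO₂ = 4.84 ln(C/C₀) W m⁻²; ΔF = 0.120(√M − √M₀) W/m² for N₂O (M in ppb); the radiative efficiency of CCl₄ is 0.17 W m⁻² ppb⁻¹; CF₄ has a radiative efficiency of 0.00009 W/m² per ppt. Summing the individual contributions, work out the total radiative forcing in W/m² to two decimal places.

ΔF = 3.54 W/m²

CO₂: 4.84 × ln(556/278) = 4.84 × ln(2.00000) = 4.84 × 0.69315 = 3.3548 W/m².
N₂O: 0.120 × (√322 − √275) = 0.120 × (17.9444 − 16.5831) = 0.120 × 1.3613 = 0.1634 W/m².
CCl₄: Δ = 93 − 1 = 92 ppt = 0.092 ppb; ΔF = 0.17 × 0.092 = 0.0156 W/m².
CF₄: ΔF = 0.00009 × (120 − 34) = 0.00009 × 86 = 0.0077 W/m².
Total ΔF = 3.3548 + 0.1634 + 0.0156 + 0.0077 = 3.5415 W/m².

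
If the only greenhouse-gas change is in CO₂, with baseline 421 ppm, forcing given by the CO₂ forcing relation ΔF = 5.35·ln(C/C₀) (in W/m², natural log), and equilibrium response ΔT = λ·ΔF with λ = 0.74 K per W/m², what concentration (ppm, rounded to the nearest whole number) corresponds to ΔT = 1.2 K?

C ≈ 570 ppm

Required forcing: ΔF = ΔT/λ = 1.2/0.74 = 1.6216 W/m².
Then ln(C/421) = ΔF/5.35 = 1.6216/5.35 = 0.30310.
So C = 421 × e^0.30310 = 421 × 1.35405 = 570.06 ppm.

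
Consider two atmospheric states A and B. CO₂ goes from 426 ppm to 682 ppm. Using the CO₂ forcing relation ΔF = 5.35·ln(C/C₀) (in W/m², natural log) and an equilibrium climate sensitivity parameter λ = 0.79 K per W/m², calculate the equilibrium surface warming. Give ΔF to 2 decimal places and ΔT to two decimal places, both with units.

CO₂: 5.35 × ln(682/426) = 5.35 × ln(1.60094) = 5.35 × 0.47059 = 2.5177 W/m².
ΔT = λ ΔF = 0.79 × 2.52 = 1.9908 K.

ΔF = 2.52 W/m²; ΔT = 1.99 K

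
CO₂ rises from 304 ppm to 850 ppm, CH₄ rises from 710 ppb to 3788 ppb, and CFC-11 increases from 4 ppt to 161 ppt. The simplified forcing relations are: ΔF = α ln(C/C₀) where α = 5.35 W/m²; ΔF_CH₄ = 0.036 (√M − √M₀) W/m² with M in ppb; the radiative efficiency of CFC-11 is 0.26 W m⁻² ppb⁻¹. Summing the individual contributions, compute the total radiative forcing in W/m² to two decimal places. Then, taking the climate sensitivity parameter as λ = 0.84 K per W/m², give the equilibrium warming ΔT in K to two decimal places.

ΔF = 6.80 W/m²; ΔT = 5.71 K

CO₂: 5.35 × ln(850/304) = 5.35 × ln(2.79605) = 5.35 × 1.02821 = 5.5009 W/m².
CH₄: 0.036 × (√3788 − √710) = 0.036 × (61.5467 − 26.6458) = 0.036 × 34.9009 = 1.2564 W/m².
CFC-11: Δ = 161 − 4 = 157 ppt = 0.157 ppb; ΔF = 0.26 × 0.157 = 0.0408 W/m².
Total ΔF = 5.5009 + 1.2564 + 0.0408 = 6.7981 W/m².
ΔT = λ ΔF = 0.84 × 6.80 = 5.7120 K.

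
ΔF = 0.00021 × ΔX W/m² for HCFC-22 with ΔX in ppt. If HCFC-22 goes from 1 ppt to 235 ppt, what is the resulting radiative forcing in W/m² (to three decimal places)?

HCFC-22: ΔF = 0.00021 × (235 − 1) = 0.00021 × 234 = 0.0491 W/m².

ΔF = 0.049 W/m²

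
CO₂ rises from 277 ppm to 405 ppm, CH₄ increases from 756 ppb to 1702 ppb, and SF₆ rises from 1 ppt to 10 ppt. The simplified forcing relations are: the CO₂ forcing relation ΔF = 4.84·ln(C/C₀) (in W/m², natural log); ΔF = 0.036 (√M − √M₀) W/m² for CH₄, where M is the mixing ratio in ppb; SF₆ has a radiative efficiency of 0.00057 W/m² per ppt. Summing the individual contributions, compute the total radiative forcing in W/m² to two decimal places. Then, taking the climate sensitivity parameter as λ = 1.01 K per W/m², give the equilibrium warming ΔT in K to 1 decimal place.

ΔF = 2.34 W/m²; ΔT = 2.4 K

CO₂: 4.84 × ln(405/277) = 4.84 × ln(1.46209) = 4.84 × 0.37987 = 1.8386 W/m².
CH₄: 0.036 × (√1702 − √756) = 0.036 × (41.2553 − 27.4955) = 0.036 × 13.7598 = 0.4954 W/m².
SF₆: ΔF = 0.00057 × (10 − 1) = 0.00057 × 9 = 0.0051 W/m².
Total ΔF = 1.8386 + 0.4954 + 0.0051 = 2.3391 W/m².
ΔT = λ ΔF = 1.01 × 2.34 = 2.3634 K.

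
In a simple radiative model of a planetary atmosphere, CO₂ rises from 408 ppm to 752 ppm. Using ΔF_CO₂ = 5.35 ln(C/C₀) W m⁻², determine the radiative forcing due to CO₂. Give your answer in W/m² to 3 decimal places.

ΔF = 3.271 W/m²

CO₂: 5.35 × ln(752/408) = 5.35 × ln(1.84314) = 5.35 × 0.61147 = 3.2714 W/m².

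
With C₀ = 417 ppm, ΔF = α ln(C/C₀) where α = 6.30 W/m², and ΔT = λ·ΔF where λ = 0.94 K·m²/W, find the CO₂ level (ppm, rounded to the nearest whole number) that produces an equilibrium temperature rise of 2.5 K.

C ≈ 636 ppm

Required forcing: ΔF = ΔT/λ = 2.5/0.94 = 2.6596 W/m².
Then ln(C/417) = ΔF/6.30 = 2.6596/6.30 = 0.42216.
So C = 417 × e^0.42216 = 417 × 1.52525 = 636.03 ppm.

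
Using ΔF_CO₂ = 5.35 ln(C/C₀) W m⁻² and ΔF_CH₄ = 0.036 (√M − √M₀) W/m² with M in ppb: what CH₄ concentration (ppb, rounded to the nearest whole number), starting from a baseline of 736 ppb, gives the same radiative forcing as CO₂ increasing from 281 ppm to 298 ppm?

M ≈ 1286 ppb

CO₂ forcing: 5.35 × ln(298/281) = 5.35 × 0.058739 = 0.31425 W/m².
Set 0.036(√M − √736) = 0.31425: √M = 0.31425/0.036 + √736 = 8.7292 + 27.1293 = 35.8585.
M = (35.8585)² = 1285.83 ppb.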